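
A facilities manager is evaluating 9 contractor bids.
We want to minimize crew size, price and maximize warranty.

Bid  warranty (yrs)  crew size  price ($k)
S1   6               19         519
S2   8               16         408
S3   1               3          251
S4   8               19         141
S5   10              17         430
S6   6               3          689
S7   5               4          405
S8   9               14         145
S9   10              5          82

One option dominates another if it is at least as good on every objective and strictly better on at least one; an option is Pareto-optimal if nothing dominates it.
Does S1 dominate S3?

S1 vs S3: S1 is worse on crew size (19 vs 3), so it does not dominate S3.

No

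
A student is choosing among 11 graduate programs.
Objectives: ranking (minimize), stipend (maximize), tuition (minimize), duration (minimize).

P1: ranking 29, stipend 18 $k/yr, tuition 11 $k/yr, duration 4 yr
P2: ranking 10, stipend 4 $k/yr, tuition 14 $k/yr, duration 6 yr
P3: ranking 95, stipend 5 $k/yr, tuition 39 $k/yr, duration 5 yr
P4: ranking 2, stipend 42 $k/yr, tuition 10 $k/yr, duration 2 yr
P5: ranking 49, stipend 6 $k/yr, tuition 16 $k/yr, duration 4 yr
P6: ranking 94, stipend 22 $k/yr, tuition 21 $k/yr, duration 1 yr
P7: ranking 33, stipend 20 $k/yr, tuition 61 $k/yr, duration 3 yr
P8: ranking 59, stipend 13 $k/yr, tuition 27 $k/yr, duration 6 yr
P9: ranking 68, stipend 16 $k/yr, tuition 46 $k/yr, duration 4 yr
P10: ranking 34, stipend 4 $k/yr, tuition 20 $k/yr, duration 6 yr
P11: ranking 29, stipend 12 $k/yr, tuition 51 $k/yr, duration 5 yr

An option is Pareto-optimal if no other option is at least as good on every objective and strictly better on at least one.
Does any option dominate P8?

Yes

P1 vs P8: ranking 29≤59, stipend 18≥13, tuition 11≤27, duration 4≤6 — P1 is at least as good on every objective and strictly better on at least one, so P1 dominates P8.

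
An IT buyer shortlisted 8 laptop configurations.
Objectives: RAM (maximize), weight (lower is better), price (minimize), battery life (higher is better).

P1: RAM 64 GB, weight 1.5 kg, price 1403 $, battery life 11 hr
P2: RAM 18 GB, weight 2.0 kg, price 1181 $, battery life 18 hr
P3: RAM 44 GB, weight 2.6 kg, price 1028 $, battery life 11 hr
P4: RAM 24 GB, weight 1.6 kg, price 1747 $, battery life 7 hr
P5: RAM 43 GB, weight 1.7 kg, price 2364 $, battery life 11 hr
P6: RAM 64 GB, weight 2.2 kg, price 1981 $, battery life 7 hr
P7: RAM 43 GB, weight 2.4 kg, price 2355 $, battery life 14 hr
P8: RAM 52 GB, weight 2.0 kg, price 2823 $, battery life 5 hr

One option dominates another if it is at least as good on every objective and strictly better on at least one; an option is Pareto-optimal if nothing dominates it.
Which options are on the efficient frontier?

P1: not dominated (best weight).
P2: not dominated (best battery life).
P3: not dominated (best price).
P4: dominated by P1 (RAM 64≥24, weight 1.5≤1.6, price 1403≤1747, battery life 11≥7).
P5: dominated by P1 (RAM 64≥43, weight 1.5≤1.7, price 1403≤2364, battery life 11≥11).
P6: dominated by P1 (RAM 64≥64, weight 1.5≤2.2, price 1403≤1981, battery life 11≥7).
P7: not dominated.
P8: dominated by P1 (RAM 64≥52, weight 1.5≤2.0, price 1403≤2823, battery life 11≥5).

P1, P2, P3, P7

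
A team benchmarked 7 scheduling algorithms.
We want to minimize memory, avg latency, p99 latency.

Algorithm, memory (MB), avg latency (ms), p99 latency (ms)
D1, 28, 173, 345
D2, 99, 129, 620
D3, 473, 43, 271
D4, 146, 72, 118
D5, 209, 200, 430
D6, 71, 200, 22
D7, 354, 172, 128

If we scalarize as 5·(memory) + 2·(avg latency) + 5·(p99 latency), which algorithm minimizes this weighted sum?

D6

D1: 5·28 + 2·173 + 5·345 = 2211
D2: 5·99 + 2·129 + 5·620 = 3853
D3: 5·473 + 2·43 + 5·271 = 3806
D4: 5·146 + 2·72 + 5·118 = 1464
D5: 5·209 + 2·200 + 5·430 = 3595
D6: 5·71 + 2·200 + 5·22 = 865
D7: 5·354 + 2·172 + 5·128 = 2754
Lowest: D6 at 865.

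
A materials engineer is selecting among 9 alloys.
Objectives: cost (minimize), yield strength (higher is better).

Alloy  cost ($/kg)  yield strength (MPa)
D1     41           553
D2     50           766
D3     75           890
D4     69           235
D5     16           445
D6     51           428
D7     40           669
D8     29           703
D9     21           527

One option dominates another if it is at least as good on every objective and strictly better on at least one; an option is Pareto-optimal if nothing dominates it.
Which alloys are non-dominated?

D2, D3, D5, D8, D9

D1: dominated by D7 (cost 40≤41, yield strength 669≥553).
D2: not dominated.
D3: not dominated (best yield strength).
D4: dominated by D1 (cost 41≤69, yield strength 553≥235).
D5: not dominated (best cost).
D6: dominated by D1 (cost 41≤51, yield strength 553≥428).
D7: dominated by D8 (cost 29≤40, yield strength 703≥669).
D8: not dominated.
D9: not dominated.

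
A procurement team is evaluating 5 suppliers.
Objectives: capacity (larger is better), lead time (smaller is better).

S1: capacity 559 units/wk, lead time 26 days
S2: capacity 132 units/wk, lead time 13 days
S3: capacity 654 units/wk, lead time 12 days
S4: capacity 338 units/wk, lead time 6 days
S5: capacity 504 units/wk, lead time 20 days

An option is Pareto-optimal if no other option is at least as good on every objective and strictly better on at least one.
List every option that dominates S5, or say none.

S3: capacity 654≥504, lead time 12≤20 — dominates S5.
Others (S1, S2, S4) are each worse than S5 on at least one objective.

S3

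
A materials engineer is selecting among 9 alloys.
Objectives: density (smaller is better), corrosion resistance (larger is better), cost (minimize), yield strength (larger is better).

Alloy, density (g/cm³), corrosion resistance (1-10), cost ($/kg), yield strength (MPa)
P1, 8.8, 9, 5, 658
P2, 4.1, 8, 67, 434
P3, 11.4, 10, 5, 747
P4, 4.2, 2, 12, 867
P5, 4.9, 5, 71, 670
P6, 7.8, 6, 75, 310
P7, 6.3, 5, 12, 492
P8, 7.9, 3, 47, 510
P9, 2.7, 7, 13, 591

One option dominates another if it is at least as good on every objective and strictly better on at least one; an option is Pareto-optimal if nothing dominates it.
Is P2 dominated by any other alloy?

No

P1: worse on density (8.8 vs 4.1).
P3: worse on density (11.4 vs 4.1).
P4: worse on density (4.2 vs 4.1).
P5: worse on density (4.9 vs 4.1).
P6: worse on density (7.8 vs 4.1).
P7: worse on density (6.3 vs 4.1).
P8: worse on density (7.9 vs 4.1).
P9: worse on corrosion resistance (7 vs 8).
No option is at least as good as P2 on every objective and strictly better on one.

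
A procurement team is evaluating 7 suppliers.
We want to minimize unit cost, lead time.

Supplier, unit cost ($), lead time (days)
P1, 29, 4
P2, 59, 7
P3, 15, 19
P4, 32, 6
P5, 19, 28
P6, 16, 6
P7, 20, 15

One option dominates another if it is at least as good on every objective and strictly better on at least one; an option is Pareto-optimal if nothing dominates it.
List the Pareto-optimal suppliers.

P1, P3, P6

P1: not dominated (best lead time).
P2: dominated by P1 (unit cost 29≤59, lead time 4≤7).
P3: not dominated (best unit cost).
P4: dominated by P1 (unit cost 29≤32, lead time 4≤6).
P5: dominated by P3 (unit cost 15≤19, lead time 19≤28).
P6: not dominated.
P7: dominated by P6 (unit cost 16≤20, lead time 6≤15).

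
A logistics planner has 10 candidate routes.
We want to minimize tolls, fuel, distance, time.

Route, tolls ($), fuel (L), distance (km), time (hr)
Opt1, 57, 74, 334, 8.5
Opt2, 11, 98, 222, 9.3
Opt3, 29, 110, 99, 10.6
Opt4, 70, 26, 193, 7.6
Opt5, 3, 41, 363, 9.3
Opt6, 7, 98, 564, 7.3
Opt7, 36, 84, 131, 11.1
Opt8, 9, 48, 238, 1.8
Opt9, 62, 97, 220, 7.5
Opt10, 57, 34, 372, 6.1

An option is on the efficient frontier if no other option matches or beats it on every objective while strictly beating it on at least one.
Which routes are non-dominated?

Opt1: dominated by Opt8 (tolls 9≤57, fuel 48≤74, distance 238≤334, time 1.8≤8.5).
Opt2: not dominated.
Opt3: not dominated (best distance).
Opt4: not dominated (best fuel).
Opt5: not dominated (best tolls).
Opt6: not dominated.
Opt7: not dominated.
Opt8: not dominated (best time).
Opt9: not dominated.
Opt10: not dominated.

Opt2, Opt3, Opt4, Opt5, Opt6, Opt7, Opt8, Opt9, Opt10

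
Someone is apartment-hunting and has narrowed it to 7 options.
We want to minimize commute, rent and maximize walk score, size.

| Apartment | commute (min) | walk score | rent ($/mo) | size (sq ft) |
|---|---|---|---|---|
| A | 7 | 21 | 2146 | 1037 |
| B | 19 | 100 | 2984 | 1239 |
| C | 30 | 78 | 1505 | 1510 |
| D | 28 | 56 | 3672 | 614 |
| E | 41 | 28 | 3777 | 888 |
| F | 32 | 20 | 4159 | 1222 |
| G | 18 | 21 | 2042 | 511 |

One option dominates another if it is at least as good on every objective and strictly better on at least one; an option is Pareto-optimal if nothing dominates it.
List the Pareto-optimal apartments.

A, B, C, G

A: not dominated (best commute).
B: not dominated (best walk score).
C: not dominated (best rent).
D: dominated by B (commute 19≤28, walk score 100≥56, rent 2984≤3672, size 1239≥614).
E: dominated by B (commute 19≤41, walk score 100≥28, rent 2984≤3777, size 1239≥888).
F: dominated by B (commute 19≤32, walk score 100≥20, rent 2984≤4159, size 1239≥1222).
G: not dominated.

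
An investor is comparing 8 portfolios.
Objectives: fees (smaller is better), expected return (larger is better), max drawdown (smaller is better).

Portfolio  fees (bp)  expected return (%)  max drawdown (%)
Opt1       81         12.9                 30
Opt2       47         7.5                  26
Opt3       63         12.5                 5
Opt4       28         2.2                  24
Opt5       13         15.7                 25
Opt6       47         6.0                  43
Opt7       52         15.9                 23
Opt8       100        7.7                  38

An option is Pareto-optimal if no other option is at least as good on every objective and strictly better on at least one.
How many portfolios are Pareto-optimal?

Opt1: dominated by Opt5 (fees 13≤81, expected return 15.7≥12.9, max drawdown 25≤30).
Opt2: dominated by Opt5 (fees 13≤47, expected return 15.7≥7.5, max drawdown 25≤26).
Opt3: not dominated (best max drawdown).
Opt4: not dominated.
Opt5: not dominated (best fees).
Opt6: dominated by Opt2 (fees 47≤47, expected return 7.5≥6.0, max drawdown 26≤43).
Opt7: not dominated (best expected return).
Opt8: dominated by Opt1 (fees 81≤100, expected return 12.9≥7.7, max drawdown 30≤38).
Pareto-optimal: Opt3, Opt4, Opt5, Opt7 → 4.

4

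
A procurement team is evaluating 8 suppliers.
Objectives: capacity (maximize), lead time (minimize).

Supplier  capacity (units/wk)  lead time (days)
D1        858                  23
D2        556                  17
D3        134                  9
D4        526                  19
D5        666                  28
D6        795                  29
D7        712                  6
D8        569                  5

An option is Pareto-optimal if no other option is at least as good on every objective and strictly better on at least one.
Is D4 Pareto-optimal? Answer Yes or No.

No

D2 vs D4: capacity 556≥526, lead time 17≤19 — D2 is at least as good on every objective and strictly better on at least one, so D2 dominates D4.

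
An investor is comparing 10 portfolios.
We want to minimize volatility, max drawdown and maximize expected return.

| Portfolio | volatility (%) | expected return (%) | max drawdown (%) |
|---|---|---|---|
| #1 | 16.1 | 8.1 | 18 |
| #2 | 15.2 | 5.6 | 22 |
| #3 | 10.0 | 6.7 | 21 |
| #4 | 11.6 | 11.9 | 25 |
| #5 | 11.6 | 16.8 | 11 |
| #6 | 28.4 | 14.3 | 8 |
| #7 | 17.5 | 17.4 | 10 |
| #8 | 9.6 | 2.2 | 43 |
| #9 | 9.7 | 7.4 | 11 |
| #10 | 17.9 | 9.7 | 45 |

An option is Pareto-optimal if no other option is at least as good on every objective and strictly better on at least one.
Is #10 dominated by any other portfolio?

#4 vs #10: volatility 11.6≤17.9, expected return 11.9≥9.7, max drawdown 25≤45 — #4 is at least as good on every objective and strictly better on at least one, so #4 dominates #10.

Yes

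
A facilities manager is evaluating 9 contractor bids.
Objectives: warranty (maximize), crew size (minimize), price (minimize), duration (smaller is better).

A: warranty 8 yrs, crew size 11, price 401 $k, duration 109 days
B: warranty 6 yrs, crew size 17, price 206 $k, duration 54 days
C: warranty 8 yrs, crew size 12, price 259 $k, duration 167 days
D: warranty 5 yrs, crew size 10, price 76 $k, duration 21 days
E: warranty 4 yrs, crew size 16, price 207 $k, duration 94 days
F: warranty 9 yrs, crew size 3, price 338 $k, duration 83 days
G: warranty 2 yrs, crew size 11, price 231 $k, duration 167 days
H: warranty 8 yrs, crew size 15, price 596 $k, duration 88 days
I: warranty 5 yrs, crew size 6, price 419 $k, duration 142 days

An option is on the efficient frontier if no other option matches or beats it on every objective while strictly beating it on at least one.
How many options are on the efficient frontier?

4

A: dominated by F (warranty 9≥8, crew size 3≤11, price 338≤401, duration 83≤109).
B: not dominated.
C: not dominated.
D: not dominated (best price).
E: dominated by D (warranty 5≥4, crew size 10≤16, price 76≤207, duration 21≤94).
F: not dominated (best warranty).
G: dominated by D (warranty 5≥2, crew size 10≤11, price 76≤231, duration 21≤167).
H: dominated by F (warranty 9≥8, crew size 3≤15, price 338≤596, duration 83≤88).
I: dominated by F (warranty 9≥5, crew size 3≤6, price 338≤419, duration 83≤142).
Pareto-optimal: B, C, D, F → 4.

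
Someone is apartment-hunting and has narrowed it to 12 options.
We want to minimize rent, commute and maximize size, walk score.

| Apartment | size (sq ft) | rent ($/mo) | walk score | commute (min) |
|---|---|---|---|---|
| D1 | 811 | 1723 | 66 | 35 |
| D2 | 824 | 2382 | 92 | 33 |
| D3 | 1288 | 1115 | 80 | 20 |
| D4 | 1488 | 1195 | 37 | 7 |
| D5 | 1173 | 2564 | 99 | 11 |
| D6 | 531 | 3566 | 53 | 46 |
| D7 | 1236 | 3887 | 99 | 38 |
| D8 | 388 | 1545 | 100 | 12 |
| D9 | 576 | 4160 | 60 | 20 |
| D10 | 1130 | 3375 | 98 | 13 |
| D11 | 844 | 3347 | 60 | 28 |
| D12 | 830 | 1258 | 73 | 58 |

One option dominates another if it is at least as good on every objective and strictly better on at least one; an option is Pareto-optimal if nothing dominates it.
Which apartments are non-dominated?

D1: dominated by D3 (size 1288≥811, rent 1115≤1723, walk score 80≥66, commute 20≤35).
D2: not dominated.
D3: not dominated (best rent).
D4: not dominated (best size).
D5: not dominated.
D6: dominated by D1 (size 811≥531, rent 1723≤3566, walk score 66≥53, commute 35≤46).
D7: not dominated.
D8: not dominated (best walk score).
D9: dominated by D3 (size 1288≥576, rent 1115≤4160, walk score 80≥60, commute 20≤20).
D10: dominated by D5 (size 1173≥1130, rent 2564≤3375, walk score 99≥98, commute 11≤13).
D11: dominated by D3 (size 1288≥844, rent 1115≤3347, walk score 80≥60, commute 20≤28).
D12: dominated by D3 (size 1288≥830, rent 1115≤1258, walk score 80≥73, commute 20≤58).

D2, D3, D4, D5, D7, D8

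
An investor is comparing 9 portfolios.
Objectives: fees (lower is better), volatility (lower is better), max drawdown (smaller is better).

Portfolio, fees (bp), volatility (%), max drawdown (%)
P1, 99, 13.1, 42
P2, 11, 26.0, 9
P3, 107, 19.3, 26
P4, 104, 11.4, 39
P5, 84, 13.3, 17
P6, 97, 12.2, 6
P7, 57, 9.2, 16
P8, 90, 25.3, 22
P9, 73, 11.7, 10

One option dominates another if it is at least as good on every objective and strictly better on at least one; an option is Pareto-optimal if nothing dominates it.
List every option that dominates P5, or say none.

P7: fees 57≤84, volatility 9.2≤13.3, max drawdown 16≤17 — dominates P5.
P9: fees 73≤84, volatility 11.7≤13.3, max drawdown 10≤17 — dominates P5.
Others (P1, P2, P3, P4, P6, P8) are each worse than P5 on at least one objective.

P7, P9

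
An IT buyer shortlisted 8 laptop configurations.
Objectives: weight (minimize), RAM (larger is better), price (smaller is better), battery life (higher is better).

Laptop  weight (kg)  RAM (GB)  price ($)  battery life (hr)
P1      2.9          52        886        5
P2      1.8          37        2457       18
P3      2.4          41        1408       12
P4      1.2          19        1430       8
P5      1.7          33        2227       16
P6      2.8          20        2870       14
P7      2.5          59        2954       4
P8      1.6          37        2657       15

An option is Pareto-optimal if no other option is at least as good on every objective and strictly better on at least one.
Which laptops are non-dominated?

P1, P2, P3, P4, P5, P7, P8

P1: not dominated (best price).
P2: not dominated (best battery life).
P3: not dominated.
P4: not dominated (best weight).
P5: not dominated.
P6: dominated by P2 (weight 1.8≤2.8, RAM 37≥20, price 2457≤2870, battery life 18≥14).
P7: not dominated (best RAM).
P8: not dominated.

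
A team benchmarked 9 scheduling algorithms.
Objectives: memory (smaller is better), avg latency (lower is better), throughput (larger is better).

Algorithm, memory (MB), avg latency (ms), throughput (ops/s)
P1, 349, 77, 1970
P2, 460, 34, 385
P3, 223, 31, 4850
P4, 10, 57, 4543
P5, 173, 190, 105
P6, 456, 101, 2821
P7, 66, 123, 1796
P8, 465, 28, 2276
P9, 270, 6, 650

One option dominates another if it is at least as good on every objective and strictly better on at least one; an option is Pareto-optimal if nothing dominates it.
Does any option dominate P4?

No

P1: worse on memory (349 vs 10).
P2: worse on memory (460 vs 10).
P3: worse on memory (223 vs 10).
P5: worse on memory (173 vs 10).
P6: worse on memory (456 vs 10).
P7: worse on memory (66 vs 10).
P8: worse on memory (465 vs 10).
P9: worse on memory (270 vs 10).
No option is at least as good as P4 on every objective and strictly better on one.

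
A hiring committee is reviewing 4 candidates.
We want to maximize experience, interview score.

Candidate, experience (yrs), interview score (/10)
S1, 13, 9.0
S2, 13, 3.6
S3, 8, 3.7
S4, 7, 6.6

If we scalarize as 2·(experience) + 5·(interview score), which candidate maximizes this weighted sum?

S1

S1: 2·13 + 5·9.0 = 71.0
S2: 2·13 + 5·3.6 = 44.0
S3: 2·8 + 5·3.7 = 34.5
S4: 2·7 + 5·6.6 = 47.0
Highest: S1 at 71.0.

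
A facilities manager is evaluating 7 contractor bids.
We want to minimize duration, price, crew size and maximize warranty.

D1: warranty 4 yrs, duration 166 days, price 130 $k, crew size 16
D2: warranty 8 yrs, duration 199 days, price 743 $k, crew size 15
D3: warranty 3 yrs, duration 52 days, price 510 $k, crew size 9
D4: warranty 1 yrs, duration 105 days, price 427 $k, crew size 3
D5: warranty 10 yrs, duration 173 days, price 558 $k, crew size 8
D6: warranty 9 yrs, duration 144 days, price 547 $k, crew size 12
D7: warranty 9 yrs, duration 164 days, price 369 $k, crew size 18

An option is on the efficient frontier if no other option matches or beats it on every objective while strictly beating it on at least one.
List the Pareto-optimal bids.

D1, D3, D4, D5, D6, D7

D1: not dominated (best price).
D2: dominated by D5 (warranty 10≥8, duration 173≤199, price 558≤743, crew size 8≤15).
D3: not dominated (best duration).
D4: not dominated (best crew size).
D5: not dominated (best warranty).
D6: not dominated.
D7: not dominated.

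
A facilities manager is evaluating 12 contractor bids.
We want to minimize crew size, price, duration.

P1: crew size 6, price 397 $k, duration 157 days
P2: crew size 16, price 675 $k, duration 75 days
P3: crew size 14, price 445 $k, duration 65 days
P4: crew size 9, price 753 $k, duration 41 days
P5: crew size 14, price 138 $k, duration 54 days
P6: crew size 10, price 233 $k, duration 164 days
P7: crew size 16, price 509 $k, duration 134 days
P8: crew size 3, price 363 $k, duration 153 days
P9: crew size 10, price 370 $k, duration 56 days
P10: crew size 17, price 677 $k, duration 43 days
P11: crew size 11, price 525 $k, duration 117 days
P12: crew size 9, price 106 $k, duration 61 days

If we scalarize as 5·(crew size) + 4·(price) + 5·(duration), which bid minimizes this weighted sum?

P1: 5·6 + 4·397 + 5·157 = 2403
P2: 5·16 + 4·675 + 5·75 = 3155
P3: 5·14 + 4·445 + 5·65 = 2175
P4: 5·9 + 4·753 + 5·41 = 3262
P5: 5·14 + 4·138 + 5·54 = 892
P6: 5·10 + 4·233 + 5·164 = 1802
P7: 5·16 + 4·509 + 5·134 = 2786
P8: 5·3 + 4·363 + 5·153 = 2232
P9: 5·10 + 4·370 + 5·56 = 1810
P10: 5·17 + 4·677 + 5·43 = 3008
P11: 5·11 + 4·525 + 5·117 = 2740
P12: 5·9 + 4·106 + 5·61 = 774
Lowest: P12 at 774.

P12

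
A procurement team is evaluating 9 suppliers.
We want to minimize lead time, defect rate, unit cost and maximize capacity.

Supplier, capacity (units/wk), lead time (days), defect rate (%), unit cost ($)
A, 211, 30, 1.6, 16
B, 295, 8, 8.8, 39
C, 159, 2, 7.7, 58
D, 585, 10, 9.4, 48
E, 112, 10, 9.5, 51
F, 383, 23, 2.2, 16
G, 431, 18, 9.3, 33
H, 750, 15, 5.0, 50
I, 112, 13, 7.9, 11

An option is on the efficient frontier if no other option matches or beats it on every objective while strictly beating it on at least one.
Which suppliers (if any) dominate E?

B, D

B: capacity 295≥112, lead time 8≤10, defect rate 8.8≤9.5, unit cost 39≤51 — dominates E.
D: capacity 585≥112, lead time 10≤10, defect rate 9.4≤9.5, unit cost 48≤51 — dominates E.
Others (A, C, F, G, H, I) are each worse than E on at least one objective.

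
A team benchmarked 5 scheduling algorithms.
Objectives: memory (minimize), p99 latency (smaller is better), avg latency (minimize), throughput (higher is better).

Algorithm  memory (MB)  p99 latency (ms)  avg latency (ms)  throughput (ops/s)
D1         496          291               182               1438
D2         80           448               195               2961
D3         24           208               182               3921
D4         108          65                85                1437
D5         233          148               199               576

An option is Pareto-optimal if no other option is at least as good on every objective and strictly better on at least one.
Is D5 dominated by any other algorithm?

D4 vs D5: memory 108≤233, p99 latency 65≤148, avg latency 85≤199, throughput 1437≥576 — D4 is at least as good on every objective and strictly better on at least one, so D4 dominates D5.

Yes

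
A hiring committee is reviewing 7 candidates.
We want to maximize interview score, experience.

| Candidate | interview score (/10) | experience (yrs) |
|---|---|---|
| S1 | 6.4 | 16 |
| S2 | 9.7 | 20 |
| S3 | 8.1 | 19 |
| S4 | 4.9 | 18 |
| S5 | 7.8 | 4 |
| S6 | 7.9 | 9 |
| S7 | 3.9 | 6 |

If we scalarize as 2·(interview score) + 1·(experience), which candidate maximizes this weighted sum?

S1: 2·6.4 + 1·16 = 28.8
S2: 2·9.7 + 1·20 = 39.4
S3: 2·8.1 + 1·19 = 35.2
S4: 2·4.9 + 1·18 = 27.8
S5: 2·7.8 + 1·4 = 19.6
S6: 2·7.9 + 1·9 = 24.8
S7: 2·3.9 + 1·6 = 13.8
Highest: S2 at 39.4.

S2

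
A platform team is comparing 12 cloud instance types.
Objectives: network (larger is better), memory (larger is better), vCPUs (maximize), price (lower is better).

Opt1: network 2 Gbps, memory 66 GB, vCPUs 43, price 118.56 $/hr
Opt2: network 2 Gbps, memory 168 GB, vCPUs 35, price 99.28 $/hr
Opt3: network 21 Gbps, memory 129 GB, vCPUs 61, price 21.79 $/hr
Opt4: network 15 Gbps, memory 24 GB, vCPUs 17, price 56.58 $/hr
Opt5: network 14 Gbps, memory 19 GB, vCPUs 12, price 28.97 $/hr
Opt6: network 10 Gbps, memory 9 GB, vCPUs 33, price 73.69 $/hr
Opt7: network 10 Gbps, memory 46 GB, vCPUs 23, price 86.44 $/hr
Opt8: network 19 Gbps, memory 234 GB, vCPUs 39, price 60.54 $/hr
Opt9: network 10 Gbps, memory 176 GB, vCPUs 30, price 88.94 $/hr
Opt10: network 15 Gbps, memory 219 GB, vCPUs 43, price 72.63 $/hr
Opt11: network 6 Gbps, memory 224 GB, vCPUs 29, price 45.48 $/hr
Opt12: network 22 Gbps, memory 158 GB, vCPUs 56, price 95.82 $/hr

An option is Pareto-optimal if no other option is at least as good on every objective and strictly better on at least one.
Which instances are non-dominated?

Opt1: dominated by Opt3 (network 21≥2, memory 129≥66, vCPUs 61≥43, price 21.79≤118.56).
Opt2: dominated by Opt8 (network 19≥2, memory 234≥168, vCPUs 39≥35, price 60.54≤99.28).
Opt3: not dominated (best vCPUs).
Opt4: dominated by Opt3 (network 21≥15, memory 129≥24, vCPUs 61≥17, price 21.79≤56.58).
Opt5: dominated by Opt3 (network 21≥14, memory 129≥19, vCPUs 61≥12, price 21.79≤28.97).
Opt6: dominated by Opt3 (network 21≥10, memory 129≥9, vCPUs 61≥33, price 21.79≤73.69).
Opt7: dominated by Opt3 (network 21≥10, memory 129≥46, vCPUs 61≥23, price 21.79≤86.44).
Opt8: not dominated (best memory).
Opt9: dominated by Opt8 (network 19≥10, memory 234≥176, vCPUs 39≥30, price 60.54≤88.94).
Opt10: not dominated.
Opt11: not dominated.
Opt12: not dominated (best network).

Opt3, Opt8, Opt10, Opt11, Opt12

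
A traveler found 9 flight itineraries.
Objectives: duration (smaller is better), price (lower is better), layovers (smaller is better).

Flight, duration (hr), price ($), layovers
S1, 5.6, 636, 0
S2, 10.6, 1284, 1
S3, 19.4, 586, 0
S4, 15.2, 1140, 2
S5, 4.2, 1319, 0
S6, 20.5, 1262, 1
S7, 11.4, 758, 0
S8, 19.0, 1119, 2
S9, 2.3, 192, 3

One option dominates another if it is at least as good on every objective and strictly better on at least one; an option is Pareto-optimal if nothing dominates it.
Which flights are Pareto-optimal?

S1: not dominated.
S2: dominated by S1 (duration 5.6≤10.6, price 636≤1284, layovers 0≤1).
S3: not dominated.
S4: dominated by S1 (duration 5.6≤15.2, price 636≤1140, layovers 0≤2).
S5: not dominated.
S6: dominated by S1 (duration 5.6≤20.5, price 636≤1262, layovers 0≤1).
S7: dominated by S1 (duration 5.6≤11.4, price 636≤758, layovers 0≤0).
S8: dominated by S1 (duration 5.6≤19.0, price 636≤1119, layovers 0≤2).
S9: not dominated (best duration).

S1, S3, S5, S9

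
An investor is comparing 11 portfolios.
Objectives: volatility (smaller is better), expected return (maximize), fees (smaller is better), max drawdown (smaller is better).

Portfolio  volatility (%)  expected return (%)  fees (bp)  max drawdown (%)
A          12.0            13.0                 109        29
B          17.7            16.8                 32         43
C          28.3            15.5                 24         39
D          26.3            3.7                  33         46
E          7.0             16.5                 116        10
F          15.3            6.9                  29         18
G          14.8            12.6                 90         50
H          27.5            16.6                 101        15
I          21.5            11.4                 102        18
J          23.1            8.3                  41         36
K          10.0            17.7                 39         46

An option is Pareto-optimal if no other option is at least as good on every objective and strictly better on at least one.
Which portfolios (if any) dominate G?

K

K: volatility 10.0≤14.8, expected return 17.7≥12.6, fees 39≤90, max drawdown 46≤50 — dominates G.
Others (A, B, C, D, E, F, H, I, J) are each worse than G on at least one objective.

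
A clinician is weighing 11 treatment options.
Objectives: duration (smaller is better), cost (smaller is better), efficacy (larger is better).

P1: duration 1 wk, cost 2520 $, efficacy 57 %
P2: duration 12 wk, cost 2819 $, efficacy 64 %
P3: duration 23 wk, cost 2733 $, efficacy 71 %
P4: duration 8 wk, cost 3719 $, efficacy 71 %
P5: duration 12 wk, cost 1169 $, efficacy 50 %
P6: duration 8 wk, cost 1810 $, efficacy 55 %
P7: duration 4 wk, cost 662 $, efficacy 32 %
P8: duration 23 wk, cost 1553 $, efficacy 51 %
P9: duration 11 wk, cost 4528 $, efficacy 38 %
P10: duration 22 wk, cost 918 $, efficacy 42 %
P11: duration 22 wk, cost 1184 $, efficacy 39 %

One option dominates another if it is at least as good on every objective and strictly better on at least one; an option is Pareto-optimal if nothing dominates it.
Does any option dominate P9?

Yes

P1 vs P9: duration 1≤11, cost 2520≤4528, efficacy 57≥38 — P1 is at least as good on every objective and strictly better on at least one, so P1 dominates P9.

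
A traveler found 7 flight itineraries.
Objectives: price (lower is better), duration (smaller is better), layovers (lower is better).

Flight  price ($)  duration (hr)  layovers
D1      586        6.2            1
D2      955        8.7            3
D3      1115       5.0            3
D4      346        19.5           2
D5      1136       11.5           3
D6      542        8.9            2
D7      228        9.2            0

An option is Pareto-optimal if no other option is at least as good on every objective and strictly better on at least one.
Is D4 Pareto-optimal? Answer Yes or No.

D7 vs D4: price 228≤346, duration 9.2≤19.5, layovers 0≤2 — D7 is at least as good on every objective and strictly better on at least one, so D7 dominates D4.

No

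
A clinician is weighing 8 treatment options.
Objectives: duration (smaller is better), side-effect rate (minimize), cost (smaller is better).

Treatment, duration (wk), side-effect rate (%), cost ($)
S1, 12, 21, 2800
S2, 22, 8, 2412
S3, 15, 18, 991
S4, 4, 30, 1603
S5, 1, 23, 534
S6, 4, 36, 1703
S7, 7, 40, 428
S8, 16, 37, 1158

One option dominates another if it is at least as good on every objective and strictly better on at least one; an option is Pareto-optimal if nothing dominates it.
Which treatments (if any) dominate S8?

S3, S5

S3: duration 15≤16, side-effect rate 18≤37, cost 991≤1158 — dominates S8.
S5: duration 1≤16, side-effect rate 23≤37, cost 534≤1158 — dominates S8.
Others (S1, S2, S4, S6, S7) are each worse than S8 on at least one objective.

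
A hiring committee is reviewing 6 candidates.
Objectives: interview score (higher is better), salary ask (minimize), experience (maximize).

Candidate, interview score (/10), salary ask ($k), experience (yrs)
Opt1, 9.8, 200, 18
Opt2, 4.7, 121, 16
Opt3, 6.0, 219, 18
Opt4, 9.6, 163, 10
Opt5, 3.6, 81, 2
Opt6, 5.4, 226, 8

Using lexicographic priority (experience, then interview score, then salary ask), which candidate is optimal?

Opt1

First maximize experience: best is 18, kept {Opt1, Opt3}.
Then maximize interview score: best is 9.8, kept {Opt1}.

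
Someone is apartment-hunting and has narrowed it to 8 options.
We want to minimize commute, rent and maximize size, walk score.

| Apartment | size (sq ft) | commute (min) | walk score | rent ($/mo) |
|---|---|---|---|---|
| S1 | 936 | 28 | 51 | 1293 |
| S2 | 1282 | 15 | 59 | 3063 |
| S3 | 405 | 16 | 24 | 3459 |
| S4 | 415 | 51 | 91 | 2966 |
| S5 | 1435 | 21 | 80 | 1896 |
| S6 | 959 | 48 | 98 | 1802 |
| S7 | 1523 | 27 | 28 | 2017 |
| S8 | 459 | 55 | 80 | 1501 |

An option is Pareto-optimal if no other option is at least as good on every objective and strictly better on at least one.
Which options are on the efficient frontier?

S1: not dominated (best rent).
S2: not dominated (best commute).
S3: dominated by S2 (size 1282≥405, commute 15≤16, walk score 59≥24, rent 3063≤3459).
S4: dominated by S6 (size 959≥415, commute 48≤51, walk score 98≥91, rent 1802≤2966).
S5: not dominated.
S6: not dominated (best walk score).
S7: not dominated (best size).
S8: not dominated.

S1, S2, S5, S6, S7, S8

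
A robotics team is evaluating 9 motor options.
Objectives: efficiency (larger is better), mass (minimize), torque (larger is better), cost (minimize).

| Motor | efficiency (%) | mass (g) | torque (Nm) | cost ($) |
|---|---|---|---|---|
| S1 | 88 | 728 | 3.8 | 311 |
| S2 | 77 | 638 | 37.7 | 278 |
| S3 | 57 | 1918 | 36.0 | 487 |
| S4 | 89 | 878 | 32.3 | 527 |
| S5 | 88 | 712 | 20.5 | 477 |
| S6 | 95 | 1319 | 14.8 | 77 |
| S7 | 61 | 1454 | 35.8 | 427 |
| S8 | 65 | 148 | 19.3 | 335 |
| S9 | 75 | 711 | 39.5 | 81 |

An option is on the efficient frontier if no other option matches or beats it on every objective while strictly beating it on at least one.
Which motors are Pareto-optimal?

S1: not dominated.
S2: not dominated.
S3: dominated by S2 (efficiency 77≥57, mass 638≤1918, torque 37.7≥36.0, cost 278≤487).
S4: not dominated.
S5: not dominated.
S6: not dominated (best efficiency).
S7: dominated by S2 (efficiency 77≥61, mass 638≤1454, torque 37.7≥35.8, cost 278≤427).
S8: not dominated (best mass).
S9: not dominated (best torque).

S1, S2, S4, S5, S6, S8, S9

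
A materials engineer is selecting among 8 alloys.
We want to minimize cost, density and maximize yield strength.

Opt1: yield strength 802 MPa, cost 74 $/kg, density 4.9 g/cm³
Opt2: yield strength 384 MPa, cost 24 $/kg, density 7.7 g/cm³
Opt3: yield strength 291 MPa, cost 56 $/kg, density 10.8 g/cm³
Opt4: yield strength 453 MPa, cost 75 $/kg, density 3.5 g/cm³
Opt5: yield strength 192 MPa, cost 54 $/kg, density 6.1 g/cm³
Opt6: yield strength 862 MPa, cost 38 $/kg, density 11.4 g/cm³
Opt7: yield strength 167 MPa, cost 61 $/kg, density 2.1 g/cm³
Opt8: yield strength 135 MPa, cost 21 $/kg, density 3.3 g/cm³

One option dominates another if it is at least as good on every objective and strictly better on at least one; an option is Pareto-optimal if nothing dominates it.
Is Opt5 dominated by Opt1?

No

Opt1 vs Opt5: Opt1 is worse on cost (74 vs 54), so it does not dominate Opt5.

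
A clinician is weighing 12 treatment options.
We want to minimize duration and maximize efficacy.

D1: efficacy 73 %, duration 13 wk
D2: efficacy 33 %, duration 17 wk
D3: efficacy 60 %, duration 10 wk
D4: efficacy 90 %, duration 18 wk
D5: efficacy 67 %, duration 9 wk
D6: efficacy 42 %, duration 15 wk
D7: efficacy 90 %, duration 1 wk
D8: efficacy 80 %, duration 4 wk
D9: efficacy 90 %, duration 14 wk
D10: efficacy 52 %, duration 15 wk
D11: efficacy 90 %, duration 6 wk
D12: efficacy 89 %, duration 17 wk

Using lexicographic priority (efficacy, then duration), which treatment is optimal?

First maximize efficacy: best is 90, kept {D4, D7, D9, D11}.
Then minimize duration: best is 1, kept {D7}.

D7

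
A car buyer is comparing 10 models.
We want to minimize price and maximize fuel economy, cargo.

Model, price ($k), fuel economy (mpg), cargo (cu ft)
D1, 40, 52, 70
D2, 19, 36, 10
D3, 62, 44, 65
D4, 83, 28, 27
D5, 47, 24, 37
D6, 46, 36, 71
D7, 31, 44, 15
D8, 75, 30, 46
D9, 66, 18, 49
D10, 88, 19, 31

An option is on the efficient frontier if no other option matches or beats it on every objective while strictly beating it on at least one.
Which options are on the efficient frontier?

D1, D2, D6, D7

D1: not dominated (best fuel economy).
D2: not dominated (best price).
D3: dominated by D1 (price 40≤62, fuel economy 52≥44, cargo 70≥65).
D4: dominated by D1 (price 40≤83, fuel economy 52≥28, cargo 70≥27).
D5: dominated by D1 (price 40≤47, fuel economy 52≥24, cargo 70≥37).
D6: not dominated (best cargo).
D7: not dominated.
D8: dominated by D1 (price 40≤75, fuel economy 52≥30, cargo 70≥46).
D9: dominated by D1 (price 40≤66, fuel economy 52≥18, cargo 70≥49).
D10: dominated by D1 (price 40≤88, fuel economy 52≥19, cargo 70≥31).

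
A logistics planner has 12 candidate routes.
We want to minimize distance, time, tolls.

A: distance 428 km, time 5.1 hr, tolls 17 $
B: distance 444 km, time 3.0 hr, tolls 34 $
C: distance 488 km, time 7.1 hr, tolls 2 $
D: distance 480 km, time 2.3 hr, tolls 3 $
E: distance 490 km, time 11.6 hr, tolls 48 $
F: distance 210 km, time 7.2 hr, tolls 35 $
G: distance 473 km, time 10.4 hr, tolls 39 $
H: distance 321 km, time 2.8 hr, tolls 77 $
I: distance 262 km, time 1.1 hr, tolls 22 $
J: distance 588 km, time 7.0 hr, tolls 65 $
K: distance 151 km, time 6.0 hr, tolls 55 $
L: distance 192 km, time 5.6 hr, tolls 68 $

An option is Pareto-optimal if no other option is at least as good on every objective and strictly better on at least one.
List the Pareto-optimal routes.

A, C, D, F, I, K, L

A: not dominated.
B: dominated by I (distance 262≤444, time 1.1≤3.0, tolls 22≤34).
C: not dominated (best tolls).
D: not dominated.
E: dominated by A (distance 428≤490, time 5.1≤11.6, tolls 17≤48).
F: not dominated.
G: dominated by A (distance 428≤473, time 5.1≤10.4, tolls 17≤39).
H: dominated by I (distance 262≤321, time 1.1≤2.8, tolls 22≤77).
I: not dominated (best time).
J: dominated by A (distance 428≤588, time 5.1≤7.0, tolls 17≤65).
K: not dominated (best distance).
L: not dominated.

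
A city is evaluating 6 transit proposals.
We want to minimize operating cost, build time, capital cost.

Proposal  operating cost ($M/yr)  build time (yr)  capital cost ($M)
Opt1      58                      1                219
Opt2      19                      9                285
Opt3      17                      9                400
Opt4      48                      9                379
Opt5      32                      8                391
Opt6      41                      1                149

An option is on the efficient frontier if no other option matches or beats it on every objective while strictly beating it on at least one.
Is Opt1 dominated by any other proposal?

Opt6 vs Opt1: operating cost 41≤58, build time 1≤1, capital cost 149≤219 — Opt6 is at least as good on every objective and strictly better on at least one, so Opt6 dominates Opt1.

Yes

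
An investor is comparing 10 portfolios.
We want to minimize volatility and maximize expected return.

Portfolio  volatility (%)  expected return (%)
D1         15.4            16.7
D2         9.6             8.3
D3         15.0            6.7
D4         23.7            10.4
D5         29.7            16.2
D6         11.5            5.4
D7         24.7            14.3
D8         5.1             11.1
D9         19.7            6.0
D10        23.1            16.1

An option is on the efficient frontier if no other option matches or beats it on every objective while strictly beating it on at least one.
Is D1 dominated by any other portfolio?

D2: worse on expected return (8.3 vs 16.7).
D3: worse on expected return (6.7 vs 16.7).
D4: worse on volatility (23.7 vs 15.4).
D5: worse on volatility (29.7 vs 15.4).
D6: worse on expected return (5.4 vs 16.7).
D7: worse on volatility (24.7 vs 15.4).
D8: worse on expected return (11.1 vs 16.7).
D9: worse on volatility (19.7 vs 15.4).
D10: worse on volatility (23.1 vs 15.4).
No option is at least as good as D1 on every objective and strictly better on one.

No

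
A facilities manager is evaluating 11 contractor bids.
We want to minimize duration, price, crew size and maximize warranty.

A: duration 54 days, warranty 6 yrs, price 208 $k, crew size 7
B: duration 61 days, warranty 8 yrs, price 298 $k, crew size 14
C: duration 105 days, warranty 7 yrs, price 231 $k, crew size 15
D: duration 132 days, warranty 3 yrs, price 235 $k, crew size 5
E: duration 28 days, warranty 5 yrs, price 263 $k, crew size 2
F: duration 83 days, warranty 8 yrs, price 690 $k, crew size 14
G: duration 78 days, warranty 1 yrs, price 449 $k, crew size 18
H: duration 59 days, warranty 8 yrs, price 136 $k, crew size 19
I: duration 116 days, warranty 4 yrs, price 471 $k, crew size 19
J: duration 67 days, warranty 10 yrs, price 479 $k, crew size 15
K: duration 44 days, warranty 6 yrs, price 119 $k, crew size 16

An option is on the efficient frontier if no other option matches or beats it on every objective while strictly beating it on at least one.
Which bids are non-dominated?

A, B, C, D, E, H, J, K

A: not dominated.
B: not dominated.
C: not dominated.
D: not dominated.
E: not dominated (best duration).
F: dominated by B (duration 61≤83, warranty 8≥8, price 298≤690, crew size 14≤14).
G: dominated by A (duration 54≤78, warranty 6≥1, price 208≤449, crew size 7≤18).
H: not dominated.
I: dominated by A (duration 54≤116, warranty 6≥4, price 208≤471, crew size 7≤19).
J: not dominated (best warranty).
K: not dominated (best price).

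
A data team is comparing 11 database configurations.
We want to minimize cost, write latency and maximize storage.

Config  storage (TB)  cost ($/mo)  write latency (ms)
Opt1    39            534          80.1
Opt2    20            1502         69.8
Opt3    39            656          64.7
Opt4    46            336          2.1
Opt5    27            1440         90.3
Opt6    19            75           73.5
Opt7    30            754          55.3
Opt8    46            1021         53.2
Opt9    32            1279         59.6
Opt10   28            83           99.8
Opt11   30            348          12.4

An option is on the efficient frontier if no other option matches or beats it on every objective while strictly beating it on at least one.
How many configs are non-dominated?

3

Opt1: dominated by Opt4 (storage 46≥39, cost 336≤534, write latency 2.1≤80.1).
Opt2: dominated by Opt3 (storage 39≥20, cost 656≤1502, write latency 64.7≤69.8).
Opt3: dominated by Opt4 (storage 46≥39, cost 336≤656, write latency 2.1≤64.7).
Opt4: not dominated (best write latency).
Opt5: dominated by Opt1 (storage 39≥27, cost 534≤1440, write latency 80.1≤90.3).
Opt6: not dominated (best cost).
Opt7: dominated by Opt4 (storage 46≥30, cost 336≤754, write latency 2.1≤55.3).
Opt8: dominated by Opt4 (storage 46≥46, cost 336≤1021, write latency 2.1≤53.2).
Opt9: dominated by Opt4 (storage 46≥32, cost 336≤1279, write latency 2.1≤59.6).
Opt10: not dominated.
Opt11: dominated by Opt4 (storage 46≥30, cost 336≤348, write latency 2.1≤12.4).
Pareto-optimal: Opt4, Opt6, Opt10 → 3.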